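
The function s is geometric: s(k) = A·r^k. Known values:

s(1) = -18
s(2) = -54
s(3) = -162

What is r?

Consecutive ratio: -54/(-18) = 3, and -162/(-54) = 3, so r = 3.
Then A·3^1 = -18 gives A = -6, and s(k) = -6·3^k.

3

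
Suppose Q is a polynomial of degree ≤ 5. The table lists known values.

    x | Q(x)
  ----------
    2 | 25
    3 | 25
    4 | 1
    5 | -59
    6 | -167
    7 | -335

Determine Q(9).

Write Q(x) = ax^5 + bx^4 + cx³ + dx² + ex + p; the 6 given values yield a linear system in the 6 coefficients.
Solving, the top 2 coefficients vanish, and Q(x) = -2x³ + 6x² + 8x + 1.
Then Q(9) = -899.

-899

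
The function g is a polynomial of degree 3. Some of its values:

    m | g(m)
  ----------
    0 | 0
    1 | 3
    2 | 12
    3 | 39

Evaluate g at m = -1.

Write g(m) = am³ + bm² + cm + d; the 4 given values yield a linear system in the 4 coefficients.
Solving, g(m) = 2m³ - 3m² + 4m.
Then g(-1) = -9.

-9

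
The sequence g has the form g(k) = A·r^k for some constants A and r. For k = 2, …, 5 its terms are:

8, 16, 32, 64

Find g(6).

128

Consecutive ratio: 16/8 = 2, and 32/16 = 2, so r = 2.
Then A·2^2 = 8 gives A = 2, and g(k) = 2·2^k.
g(6) = 2·2^6 = 128.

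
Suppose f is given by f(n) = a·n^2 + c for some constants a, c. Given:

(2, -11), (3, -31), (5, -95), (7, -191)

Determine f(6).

From f(2) = -11 and f(3) = -31: 4a + c = -11 and 9a + c = -31.
Subtracting: 5a = -20, so a = -4; then c = -11 − (-4)·4 = 5.
So f(n) = -4n² + 5, and f(6) = -139.

-139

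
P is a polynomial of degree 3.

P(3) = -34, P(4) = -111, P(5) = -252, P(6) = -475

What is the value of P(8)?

-1239

Write P(m) = am³ + bm² + cm + d; the 4 given values yield a linear system in the 4 coefficients.
Solving, P(m) = -3m³ + 4m² + 6m - 7.
Then P(8) = -1239.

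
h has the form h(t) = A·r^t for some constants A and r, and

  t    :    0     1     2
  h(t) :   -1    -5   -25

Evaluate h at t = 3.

Consecutive ratio: -5/(-1) = 5, and -25/(-5) = 5, so r = 5.
Then A·5^0 = -1 gives A = -1, and h(t) = -1·5^t.
h(3) = -1·5^3 = -125.

-125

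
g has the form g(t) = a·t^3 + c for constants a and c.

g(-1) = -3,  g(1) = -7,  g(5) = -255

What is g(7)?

From g(-1) = -3 and g(1) = -7: -1a + c = -3 and 1a + c = -7.
Subtracting: 2a = -4, so a = -2; then c = -3 − (-2)·(-1) = -5.
So g(t) = -2t³ − 5, and g(7) = -691.

-691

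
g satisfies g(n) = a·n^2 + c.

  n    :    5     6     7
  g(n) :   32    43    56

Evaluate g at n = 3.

16

From g(5) = 32 and g(6) = 43: 25a + c = 32 and 36a + c = 43.
Subtracting: 11a = 11, so a = 1; then c = 32 − 1·25 = 7.
So g(n) = 1n² + 7, and g(3) = 16.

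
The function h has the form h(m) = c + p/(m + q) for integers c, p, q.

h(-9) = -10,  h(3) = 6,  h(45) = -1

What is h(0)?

14

(h(m) − c)(m + q) = p for each data point; the three points give a linear system in c and q, then p follows.
Solving: c = -2, q = 3, p = 48, so h(m) = -2 + 48/(m + 3).
Then h(0) = -2 + 48/3 = 14.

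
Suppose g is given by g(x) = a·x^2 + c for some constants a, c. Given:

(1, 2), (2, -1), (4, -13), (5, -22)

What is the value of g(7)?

From g(1) = 2 and g(2) = -1: 1a + c = 2 and 4a + c = -1.
Subtracting: 3a = -3, so a = -1; then c = 2 − (-1)·1 = 3.
So g(x) = -1x² + 3, and g(7) = -46.

-46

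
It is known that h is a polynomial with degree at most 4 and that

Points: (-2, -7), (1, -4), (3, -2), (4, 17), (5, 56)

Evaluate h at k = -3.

Write h(k) = ak^4 + bk³ + ck² + dk + e; the 5 given values yield a linear system in the 5 coefficients.
Solving, the leading coefficient vanishes, and h(k) = k³ - 2k² - 4k + 1.
Then h(-3) = -32.

-32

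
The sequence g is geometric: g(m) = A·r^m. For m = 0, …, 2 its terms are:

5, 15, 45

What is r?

Consecutive ratio: 15/5 = 3, and 45/15 = 3, so r = 3.
Then A·3^0 = 5 gives A = 5, and g(m) = 5·3^m.

3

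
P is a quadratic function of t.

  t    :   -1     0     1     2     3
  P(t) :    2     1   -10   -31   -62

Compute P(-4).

-55

First differences: -1, -11, -21, -31. Second differences: -10, -10, -10.
Level-2 differences are constant, so P has degree 2.
Fitting a degree-2 polynomial gives P(t) = -5t² - 6t + 1.
Then P(-4) = -55.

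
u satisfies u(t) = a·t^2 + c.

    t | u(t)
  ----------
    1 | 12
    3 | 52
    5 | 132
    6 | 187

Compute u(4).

From u(1) = 12 and u(3) = 52: 1a + c = 12 and 9a + c = 52.
Subtracting: 8a = 40, so a = 5; then c = 12 − 5·1 = 7.
So u(t) = 5t² + 7, and u(4) = 87.

87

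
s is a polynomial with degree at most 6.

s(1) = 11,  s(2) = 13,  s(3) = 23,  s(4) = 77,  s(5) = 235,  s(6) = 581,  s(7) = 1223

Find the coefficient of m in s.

Write s(m) = am^6 + bm^5 + cm^4 + dm³ + em² + pm + q; the 7 given values yield a linear system in the 7 coefficients.
Solving, the top 2 coefficients vanish, and s(m) = m^4 - 4m³ + 3m² + 6m + 5.
The coefficient of m is 6.

6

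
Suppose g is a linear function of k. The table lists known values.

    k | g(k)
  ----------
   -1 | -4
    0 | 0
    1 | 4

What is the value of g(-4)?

Write g(k) = ak + b; the 3 given values yield a linear system in the 2 coefficients.
Solving, g(k) = 4k.
Then g(-4) = -16.

-16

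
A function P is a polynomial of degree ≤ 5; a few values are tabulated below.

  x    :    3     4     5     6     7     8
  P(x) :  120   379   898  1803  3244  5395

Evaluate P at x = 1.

First differences: 259, 519, 905, 1441, 2151. Second differences: 260, 386, 536, 710. Third differences: 126, 150, 174. Fourth differences: 24, 24.
Level-4 differences are constant, so P has degree 4.
Fitting a degree-4 polynomial gives P(x) = x^4 + 3x³ - 3x² - 6x + 3.
Then P(1) = -2.

-2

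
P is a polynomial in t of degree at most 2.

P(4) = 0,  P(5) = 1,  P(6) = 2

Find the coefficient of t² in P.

Write P(t) = at² + bt + c; the 3 given values yield a linear system in the 3 coefficients.
Solving, the leading coefficient vanishes, and P(t) = t - 4.
The coefficient of t² is 0.

0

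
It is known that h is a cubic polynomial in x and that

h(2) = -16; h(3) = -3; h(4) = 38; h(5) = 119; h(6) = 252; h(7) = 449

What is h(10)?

Write h(x) = ax³ + bx² + cx + d; the 6 given values yield a linear system in the 4 coefficients.
Solving, h(x) = 2x³ - 4x² - 5x - 6.
Then h(10) = 1544.

1544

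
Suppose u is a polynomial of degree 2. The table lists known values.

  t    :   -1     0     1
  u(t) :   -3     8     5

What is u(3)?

Write u(t) = at² + bt + c; the 3 given values yield a linear system in the 3 coefficients.
Solving, u(t) = -7t² + 4t + 8.
Then u(3) = -43.

-43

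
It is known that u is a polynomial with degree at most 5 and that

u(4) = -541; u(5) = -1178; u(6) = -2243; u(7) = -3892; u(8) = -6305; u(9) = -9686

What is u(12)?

-28037

First differences: -637, -1065, -1649, -2413, -3381. Second differences: -428, -584, -764, -968. Third differences: -156, -180, -204. Fourth differences: -24, -24.
Level-4 differences are constant, so u has degree 4.
Fitting a degree-4 polynomial gives u(n) = -n^4 - 4n³ - 3n² + 3n + 7.
Then u(12) = -28037.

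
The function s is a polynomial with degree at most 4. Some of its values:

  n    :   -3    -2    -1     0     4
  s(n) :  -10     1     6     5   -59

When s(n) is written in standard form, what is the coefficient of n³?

0

Write s(n) = an^4 + bn³ + cn² + dn + e; the 5 given values yield a linear system in the 5 coefficients.
Solving, the top 2 coefficients vanish, and s(n) = -3n² - 4n + 5.
The coefficient of n³ is 0.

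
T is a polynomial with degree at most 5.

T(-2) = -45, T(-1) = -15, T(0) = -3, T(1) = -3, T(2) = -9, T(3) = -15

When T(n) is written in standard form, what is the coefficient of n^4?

Write T(n) = an^5 + bn^4 + cn³ + dn² + en + p; the 6 given values yield a linear system in the 6 coefficients.
Solving, the top 2 coefficients vanish, and T(n) = n³ - 6n² + 5n - 3.
The coefficient of n^4 is 0.

0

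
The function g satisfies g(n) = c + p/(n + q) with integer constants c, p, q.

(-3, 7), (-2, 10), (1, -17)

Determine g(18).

(g(n) − c)(n + q) = p for each data point; the three points give a linear system in c and q, then p follows.
Solving: c = 1, q = 0, p = -18, so g(n) = 1 − 18/(n + 0).
Then g(18) = 1 − 18/18 = 0.

0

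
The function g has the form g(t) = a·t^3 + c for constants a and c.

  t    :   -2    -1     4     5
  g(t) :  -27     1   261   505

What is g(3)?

From g(-2) = -27 and g(-1) = 1: -8a + c = -27 and -1a + c = 1.
Subtracting: 7a = 28, so a = 4; then c = -27 − 4·(-8) = 5.
So g(t) = 4t³ + 5, and g(3) = 113.

113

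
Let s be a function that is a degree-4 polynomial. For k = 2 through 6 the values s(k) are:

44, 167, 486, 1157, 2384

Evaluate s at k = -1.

11

Write s(k) = ak^4 + bk³ + ck² + dk + e; the 5 given values yield a linear system in the 5 coefficients.
Solving, s(k) = 2k^4 - 2k³ + 6k² + k + 2.
Then s(-1) = 11.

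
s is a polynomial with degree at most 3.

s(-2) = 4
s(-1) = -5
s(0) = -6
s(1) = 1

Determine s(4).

First differences: -9, -1, 7. Second differences: 8, 8.
Level-2 differences are constant, so s has degree 2.
Fitting a degree-2 polynomial gives s(k) = 4k² + 3k - 6.
Then s(4) = 70.

70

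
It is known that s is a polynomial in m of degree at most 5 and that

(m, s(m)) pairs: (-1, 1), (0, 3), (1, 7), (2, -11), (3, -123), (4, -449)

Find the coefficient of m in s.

First differences: 2, 4, -18, -112, -326. Second differences: 2, -22, -94, -214. Third differences: -24, -72, -120. Fourth differences: -48, -48.
Level-4 differences are constant, so s has degree 4.
Fitting a degree-4 polynomial gives s(m) = -2m^4 + 3m² + 3m + 3.
The coefficient of m is 3.

3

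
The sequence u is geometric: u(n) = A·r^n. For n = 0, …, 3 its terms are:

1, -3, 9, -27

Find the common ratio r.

Consecutive ratio: -3/1 = -3, and 9/(-3) = -3, so r = -3.
Then A·(-3)^0 = 1 gives A = 1, and u(n) = 1·(-3)^n.

-3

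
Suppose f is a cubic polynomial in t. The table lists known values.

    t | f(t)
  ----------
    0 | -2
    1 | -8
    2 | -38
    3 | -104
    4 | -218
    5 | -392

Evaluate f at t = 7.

-968

First differences: -6, -30, -66, -114, -174. Second differences: -24, -36, -48, -60. Third differences: -12, -12, -12.
Level-3 differences are constant, so f has degree 3.
Fitting a degree-3 polynomial gives f(t) = -2t³ - 6t² + 2t - 2.
Then f(7) = -968.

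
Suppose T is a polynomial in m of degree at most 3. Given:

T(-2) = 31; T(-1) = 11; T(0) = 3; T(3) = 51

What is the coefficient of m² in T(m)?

Write T(m) = am³ + bm² + cm + d; the 4 given values yield a linear system in the 4 coefficients.
Solving, the leading coefficient vanishes, and T(m) = 6m² - 2m + 3.
The coefficient of m² is 6.

6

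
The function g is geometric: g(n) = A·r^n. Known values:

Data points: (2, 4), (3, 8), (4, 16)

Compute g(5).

32

Consecutive ratio: 8/4 = 2, and 16/8 = 2, so r = 2.
Then A·2^2 = 4 gives A = 1, and g(n) = 1·2^n.
g(5) = 1·2^5 = 32.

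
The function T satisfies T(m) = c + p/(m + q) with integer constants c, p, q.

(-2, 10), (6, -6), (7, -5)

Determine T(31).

-1

(T(m) − c)(m + q) = p for each data point; the three points give a linear system in c and q, then p follows.
Solving: c = 0, q = -1, p = -30, so T(m) = -30/(m − 1).
Then T(31) = 0 − 30/30 = -1.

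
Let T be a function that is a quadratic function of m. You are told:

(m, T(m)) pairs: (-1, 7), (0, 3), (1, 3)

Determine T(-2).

15

Write T(m) = am² + bm + c; the 3 given values yield a linear system in the 3 coefficients.
Solving, T(m) = 2m² - 2m + 3.
Then T(-2) = 15.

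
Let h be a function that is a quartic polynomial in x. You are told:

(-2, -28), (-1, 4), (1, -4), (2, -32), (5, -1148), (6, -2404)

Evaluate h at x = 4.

-466

Write h(x) = ax^4 + bx³ + cx² + dx + e; the 6 given values yield a linear system in the 5 coefficients.
Solving, h(x) = -2x^4 + x³ - 5x + 2.
Then h(4) = -466.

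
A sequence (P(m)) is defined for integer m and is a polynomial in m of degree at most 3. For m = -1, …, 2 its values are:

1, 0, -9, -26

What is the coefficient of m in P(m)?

-5

First differences: -1, -9, -17. Second differences: -8, -8.
Level-2 differences are constant, so P has degree 2.
Fitting a degree-2 polynomial gives P(m) = -4m² - 5m.
The coefficient of m is -5.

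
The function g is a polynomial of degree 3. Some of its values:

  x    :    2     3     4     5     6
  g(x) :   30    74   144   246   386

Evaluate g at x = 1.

Write g(x) = ax³ + bx² + cx + d; the 5 given values yield a linear system in the 4 coefficients.
Solving, g(x) = x³ + 4x² + 5x - 4.
Then g(1) = 6.

6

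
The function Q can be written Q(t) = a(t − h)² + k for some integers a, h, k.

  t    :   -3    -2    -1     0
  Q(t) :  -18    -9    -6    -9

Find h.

-1

First differences 9, 3, -3; second difference -6 = 2a, so a = -3.
Expanding, the t-coefficient is −2ah = 6h; matching it to the data gives h = -1, and then k = -6.
So Q(t) = -3(t + 1)² − 6.
Hence h = -1.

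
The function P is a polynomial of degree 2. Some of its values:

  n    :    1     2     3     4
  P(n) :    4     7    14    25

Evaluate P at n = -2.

19

First differences: 3, 7, 11. Second differences: 4, 4.
Level-2 differences are constant, so P has degree 2.
Fitting a degree-2 polynomial gives P(n) = 2n² - 3n + 5.
Then P(-2) = 19.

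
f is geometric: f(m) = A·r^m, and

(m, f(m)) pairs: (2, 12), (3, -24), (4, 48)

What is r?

Consecutive ratio: -24/12 = -2, and 48/(-24) = -2, so r = -2.
Then A·(-2)^2 = 12 gives A = 3, and f(m) = 3·(-2)^m.

-2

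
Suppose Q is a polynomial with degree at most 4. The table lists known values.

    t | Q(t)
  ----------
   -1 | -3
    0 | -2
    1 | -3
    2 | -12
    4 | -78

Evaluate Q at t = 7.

Write Q(t) = at^4 + bt³ + ct² + dt + e; the 5 given values yield a linear system in the 5 coefficients.
Solving, the leading coefficient vanishes, and Q(t) = -t³ - t² + t - 2.
Then Q(7) = -387.

-387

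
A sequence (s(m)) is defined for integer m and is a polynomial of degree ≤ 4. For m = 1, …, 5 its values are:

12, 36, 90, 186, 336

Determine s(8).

First differences: 24, 54, 96, 150. Second differences: 30, 42, 54. Third differences: 12, 12.
Level-3 differences are constant, so s has degree 3.
Fitting a degree-3 polynomial gives s(m) = 2m³ + 3m² + m + 6.
Then s(8) = 1230.

1230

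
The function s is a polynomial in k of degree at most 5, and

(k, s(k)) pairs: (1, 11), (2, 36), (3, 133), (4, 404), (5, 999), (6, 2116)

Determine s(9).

First differences: 25, 97, 271, 595, 1117. Second differences: 72, 174, 324, 522. Third differences: 102, 150, 198. Fourth differences: 48, 48.
Level-4 differences are constant, so s has degree 4.
Fitting a degree-4 polynomial gives s(k) = 2k^4 - 3k³ + 4k² + 4k + 4.
Then s(9) = 11299.

11299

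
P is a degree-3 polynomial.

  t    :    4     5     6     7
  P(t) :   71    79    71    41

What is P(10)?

Write P(t) = at³ + bt² + ct + d; the 4 given values yield a linear system in the 4 coefficients.
Solving, P(t) = -t³ + 7t² + 6t - 1.
Then P(10) = -241.

-241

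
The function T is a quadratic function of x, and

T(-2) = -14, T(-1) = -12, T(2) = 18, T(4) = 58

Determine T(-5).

4

Write T(x) = ax² + bx + c; the 4 given values yield a linear system in the 3 coefficients.
Solving, T(x) = 2x² + 8x - 6.
Then T(-5) = 4.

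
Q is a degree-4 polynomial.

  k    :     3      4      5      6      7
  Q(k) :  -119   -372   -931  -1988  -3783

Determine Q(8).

Write Q(k) = ak^4 + bk³ + ck² + dk + e; the 5 given values yield a linear system in the 5 coefficients.
Solving, Q(k) = -2k^4 + 4k³ - 7k² - 2k + 4.
Then Q(8) = -6604.

-6604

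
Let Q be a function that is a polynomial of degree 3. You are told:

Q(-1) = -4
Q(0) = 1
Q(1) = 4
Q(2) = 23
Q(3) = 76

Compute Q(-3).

-92

Write Q(m) = am³ + bm² + cm + d; the 5 given values yield a linear system in the 4 coefficients.
Solving, Q(m) = 3m³ - m² + m + 1.
Then Q(-3) = -92.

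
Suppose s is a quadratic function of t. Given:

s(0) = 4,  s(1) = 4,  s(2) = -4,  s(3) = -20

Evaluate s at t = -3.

-44

First differences: 0, -8, -16. Second differences: -8, -8.
Level-2 differences are constant, so s has degree 2.
Fitting a degree-2 polynomial gives s(t) = -4t² + 4t + 4.
Then s(-3) = -44.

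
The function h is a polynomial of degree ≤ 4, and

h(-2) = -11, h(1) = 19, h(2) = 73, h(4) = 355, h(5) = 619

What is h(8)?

Write h(m) = am^4 + bm³ + cm² + dm + e; the 5 given values yield a linear system in the 5 coefficients.
Solving, the leading coefficient vanishes, and h(m) = 3m³ + 8m² + 9m - 1.
Then h(8) = 2119.

2119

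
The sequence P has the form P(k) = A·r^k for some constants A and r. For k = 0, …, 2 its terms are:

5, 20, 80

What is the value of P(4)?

1280

Consecutive ratio: 20/5 = 4, and 80/20 = 4, so r = 4.
Then A·4^0 = 5 gives A = 5, and P(k) = 5·4^k.
P(4) = 5·4^4 = 1280.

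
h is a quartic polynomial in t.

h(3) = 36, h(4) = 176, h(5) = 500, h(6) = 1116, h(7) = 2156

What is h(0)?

0

Write h(t) = at^4 + bt³ + ct² + dt + e; the 5 given values yield a linear system in the 5 coefficients.
Solving, h(t) = t^4 - 5t².
The constant term is h(0) = 0.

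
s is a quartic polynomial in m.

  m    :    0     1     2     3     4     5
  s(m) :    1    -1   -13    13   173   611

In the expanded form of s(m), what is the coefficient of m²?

-7

First differences: -2, -12, 26, 160, 438. Second differences: -10, 38, 134, 278. Third differences: 48, 96, 144. Fourth differences: 48, 48.
Level-4 differences are constant, so s has degree 4.
Fitting a degree-4 polynomial gives s(m) = 2m^4 - 4m³ - 7m² + 7m + 1.
The coefficient of m² is -7.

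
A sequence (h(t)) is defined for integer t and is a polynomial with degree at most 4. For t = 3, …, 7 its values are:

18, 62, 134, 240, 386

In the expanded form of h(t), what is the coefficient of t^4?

Write h(t) = at^4 + bt³ + ct² + dt + e; the 5 given values yield a linear system in the 5 coefficients.
Solving, the leading coefficient vanishes, and h(t) = t³ + 2t² - 7t - 6.
The coefficient of t^4 is 0.

0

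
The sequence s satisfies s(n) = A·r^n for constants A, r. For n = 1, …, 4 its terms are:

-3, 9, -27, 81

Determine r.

Consecutive ratio: 9/(-3) = -3, and -27/9 = -3, so r = -3.
Then A·(-3)^1 = -3 gives A = 1, and s(n) = 1·(-3)^n.

-3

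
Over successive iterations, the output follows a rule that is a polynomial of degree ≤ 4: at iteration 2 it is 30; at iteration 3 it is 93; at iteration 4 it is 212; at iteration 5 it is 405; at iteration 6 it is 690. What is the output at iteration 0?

0

Write the value at t as g(t).
First differences: 63, 119, 193, 285. Second differences: 56, 74, 92. Third differences: 18, 18.
Level-3 differences are constant, so g has degree 3.
Fitting a degree-3 polynomial gives g(t) = 3t³ + t² + t.
Then g(0) = 0.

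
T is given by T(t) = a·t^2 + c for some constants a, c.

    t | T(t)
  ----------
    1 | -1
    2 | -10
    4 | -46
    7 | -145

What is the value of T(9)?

From T(1) = -1 and T(2) = -10: 1a + c = -1 and 4a + c = -10.
Subtracting: 3a = -9, so a = -3; then c = -1 − (-3)·1 = 2.
So T(t) = -3t² + 2, and T(9) = -241.

-241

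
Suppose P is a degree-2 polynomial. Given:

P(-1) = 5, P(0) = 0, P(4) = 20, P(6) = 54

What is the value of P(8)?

104

Write P(m) = am² + bm + c; the 4 given values yield a linear system in the 3 coefficients.
Solving, P(m) = 2m² - 3m.
Then P(8) = 104.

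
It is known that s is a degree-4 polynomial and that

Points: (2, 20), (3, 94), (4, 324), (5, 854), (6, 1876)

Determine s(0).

Write s(m) = am^4 + bm³ + cm² + dm + e; the 5 given values yield a linear system in the 5 coefficients.
Solving, s(m) = 2m^4 - 4m³ + 4m² + 4.
Then s(0) = 4.

4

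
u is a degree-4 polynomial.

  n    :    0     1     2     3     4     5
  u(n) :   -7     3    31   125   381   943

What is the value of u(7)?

First differences: 10, 28, 94, 256, 562. Second differences: 18, 66, 162, 306. Third differences: 48, 96, 144. Fourth differences: 48, 48.
Level-4 differences are constant, so u has degree 4.
Fitting a degree-4 polynomial gives u(n) = 2n^4 - 4n³ + 7n² + 5n - 7.
Then u(7) = 3801.

3801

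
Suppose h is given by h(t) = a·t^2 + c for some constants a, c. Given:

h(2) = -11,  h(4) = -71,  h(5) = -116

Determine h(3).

-36

From h(2) = -11 and h(4) = -71: 4a + c = -11 and 16a + c = -71.
Subtracting: 12a = -60, so a = -5; then c = -11 − (-5)·4 = 9.
So h(t) = -5t² + 9, and h(3) = -36.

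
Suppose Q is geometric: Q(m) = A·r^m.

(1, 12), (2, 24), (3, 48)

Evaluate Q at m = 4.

96

Consecutive ratio: 24/12 = 2, and 48/24 = 2, so r = 2.
Then A·2^1 = 12 gives A = 6, and Q(m) = 6·2^m.
Q(4) = 6·2^4 = 96.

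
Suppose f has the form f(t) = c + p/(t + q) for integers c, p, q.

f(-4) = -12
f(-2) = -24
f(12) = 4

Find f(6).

8

(f(t) − c)(t + q) = p for each data point; the three points give a linear system in c and q, then p follows.
Solving: c = 0, q = 0, p = 48, so f(t) = 48/(t + 0).
Then f(6) = 0 + 48/6 = 8.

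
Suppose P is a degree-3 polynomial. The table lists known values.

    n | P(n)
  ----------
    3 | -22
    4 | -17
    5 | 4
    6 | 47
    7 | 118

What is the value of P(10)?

559

First differences: 5, 21, 43, 71. Second differences: 16, 22, 28. Third differences: 6, 6.
Level-3 differences are constant, so P has degree 3.
Fitting a degree-3 polynomial gives P(n) = n³ - 4n² - 4n - 1.
Then P(10) = 559.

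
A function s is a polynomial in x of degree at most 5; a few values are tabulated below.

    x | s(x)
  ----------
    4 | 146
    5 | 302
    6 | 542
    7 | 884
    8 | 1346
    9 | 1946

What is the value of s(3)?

56

Write s(x) = ax^5 + bx^4 + cx³ + dx² + ex + p; the 6 given values yield a linear system in the 6 coefficients.
Solving, the top 2 coefficients vanish, and s(x) = 3x³ - 3x² + 2.
Then s(3) = 56.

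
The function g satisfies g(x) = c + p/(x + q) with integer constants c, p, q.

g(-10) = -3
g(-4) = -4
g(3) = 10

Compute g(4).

(g(x) − c)(x + q) = p for each data point; the three points give a linear system in c and q, then p follows.
Solving: c = -2, q = -2, p = 12, so g(x) = -2 + 12/(x − 2).
Then g(4) = -2 + 12/2 = 4.

4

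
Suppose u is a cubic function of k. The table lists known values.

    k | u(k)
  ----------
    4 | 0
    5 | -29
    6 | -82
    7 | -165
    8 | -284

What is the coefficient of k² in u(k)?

First differences: -29, -53, -83, -119. Second differences: -24, -30, -36. Third differences: -6, -6.
Level-3 differences are constant, so u has degree 3.
Fitting a degree-3 polynomial gives u(k) = -k³ + 3k² + 5k - 4.
The coefficient of k² is 3.

3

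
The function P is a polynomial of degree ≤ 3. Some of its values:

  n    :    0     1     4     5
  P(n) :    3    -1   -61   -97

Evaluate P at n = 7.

Write P(n) = an³ + bn² + cn + d; the 4 given values yield a linear system in the 4 coefficients.
Solving, the leading coefficient vanishes, and P(n) = -4n² + 3.
Then P(7) = -193.

-193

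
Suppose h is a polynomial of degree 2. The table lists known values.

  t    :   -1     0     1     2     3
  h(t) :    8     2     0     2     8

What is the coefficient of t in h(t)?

First differences: -6, -2, 2, 6. Second differences: 4, 4, 4.
Level-2 differences are constant, so h has degree 2.
Fitting a degree-2 polynomial gives h(t) = 2t² - 4t + 2.
The coefficient of t is -4.

-4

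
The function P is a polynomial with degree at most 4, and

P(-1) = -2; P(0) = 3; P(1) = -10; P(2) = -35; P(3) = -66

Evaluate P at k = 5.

Write P(k) = ak^4 + bk³ + ck² + dk + e; the 5 given values yield a linear system in the 5 coefficients.
Solving, the leading coefficient vanishes, and P(k) = k³ - 9k² - 5k + 3.
Then P(5) = -122.

-122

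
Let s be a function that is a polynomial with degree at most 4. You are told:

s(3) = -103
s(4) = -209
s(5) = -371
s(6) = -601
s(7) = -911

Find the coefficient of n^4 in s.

0

First differences: -106, -162, -230, -310. Second differences: -56, -68, -80. Third differences: -12, -12.
Level-3 differences are constant, so s has degree 3.
Fitting a degree-3 polynomial gives s(n) = -2n³ - 4n² - 4n - 1.
The coefficient of n^4 is 0.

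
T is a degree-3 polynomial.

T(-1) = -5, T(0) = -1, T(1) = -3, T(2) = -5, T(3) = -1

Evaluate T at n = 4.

Write T(n) = an³ + bn² + cn + d; the 5 given values yield a linear system in the 4 coefficients.
Solving, T(n) = n³ - 3n² - 1.
Then T(4) = 15.

15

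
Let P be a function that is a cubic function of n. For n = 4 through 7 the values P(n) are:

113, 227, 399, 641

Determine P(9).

1383

Write P(n) = an³ + bn² + cn + d; the 4 given values yield a linear system in the 4 coefficients.
Solving, P(n) = 2n³ - n² + n - 3.
Then P(9) = 1383.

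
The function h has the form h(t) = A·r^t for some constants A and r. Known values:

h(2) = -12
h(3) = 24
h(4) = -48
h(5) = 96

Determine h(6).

Consecutive ratio: 24/(-12) = -2, and -48/24 = -2, so r = -2.
Then A·(-2)^2 = -12 gives A = -3, and h(t) = -3·(-2)^t.
h(6) = -3·(-2)^6 = -192.

-192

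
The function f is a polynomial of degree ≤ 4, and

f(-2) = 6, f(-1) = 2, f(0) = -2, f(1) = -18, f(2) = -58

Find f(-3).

Write f(x) = ax^4 + bx³ + cx² + dx + e; the 5 given values yield a linear system in the 5 coefficients.
Solving, the leading coefficient vanishes, and f(x) = -2x³ - 6x² - 8x - 2.
Then f(-3) = 22.

22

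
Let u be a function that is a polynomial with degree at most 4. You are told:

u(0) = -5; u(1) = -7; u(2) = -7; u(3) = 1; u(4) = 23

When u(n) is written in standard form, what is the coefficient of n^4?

0

First differences: -2, 0, 8, 22. Second differences: 2, 8, 14. Third differences: 6, 6.
Level-3 differences are constant, so u has degree 3.
Fitting a degree-3 polynomial gives u(n) = n³ - 2n² - n - 5.
The coefficient of n^4 is 0.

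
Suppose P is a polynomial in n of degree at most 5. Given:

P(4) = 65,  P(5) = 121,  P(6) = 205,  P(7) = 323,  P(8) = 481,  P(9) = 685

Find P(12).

Write P(n) = an^5 + bn^4 + cn³ + dn² + en + p; the 6 given values yield a linear system in the 6 coefficients.
Solving, the top 2 coefficients vanish, and P(n) = n³ - n² + 4n + 1.
Then P(12) = 1633.

1633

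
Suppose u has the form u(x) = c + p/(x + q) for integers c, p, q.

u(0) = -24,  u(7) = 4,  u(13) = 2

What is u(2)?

24

(u(x) − c)(x + q) = p for each data point; the three points give a linear system in c and q, then p follows.
Solving: c = 0, q = -1, p = 24, so u(x) = 24/(x − 1).
Then u(2) = 0 + 24/1 = 24.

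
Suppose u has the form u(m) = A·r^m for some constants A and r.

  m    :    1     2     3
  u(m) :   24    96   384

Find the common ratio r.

Consecutive ratio: 96/24 = 4, and 384/96 = 4, so r = 4.
Then A·4^1 = 24 gives A = 6, and u(m) = 6·4^m.

4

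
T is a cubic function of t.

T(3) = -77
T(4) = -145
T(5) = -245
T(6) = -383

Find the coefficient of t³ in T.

-1

Write T(t) = at³ + bt² + ct + d; the 4 given values yield a linear system in the 4 coefficients.
Solving, T(t) = -t³ - 4t² - 3t - 5.
The coefficient of t³ is -1.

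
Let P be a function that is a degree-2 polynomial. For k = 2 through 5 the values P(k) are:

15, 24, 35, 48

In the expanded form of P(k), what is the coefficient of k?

First differences: 9, 11, 13. Second differences: 2, 2.
Level-2 differences are constant, so P has degree 2.
Fitting a degree-2 polynomial gives P(k) = k² + 4k + 3.
The coefficient of k is 4.

4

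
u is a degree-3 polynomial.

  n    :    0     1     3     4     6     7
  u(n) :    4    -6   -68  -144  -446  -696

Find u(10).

-1986

Write u(n) = an³ + bn² + cn + d; the 6 given values yield a linear system in the 4 coefficients.
Solving, u(n) = -2n³ + n² - 9n + 4.
Then u(10) = -1986.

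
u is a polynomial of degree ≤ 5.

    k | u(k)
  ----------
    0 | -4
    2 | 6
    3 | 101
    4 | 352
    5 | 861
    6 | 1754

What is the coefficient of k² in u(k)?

-4

Write u(k) = ak^5 + bk^4 + ck³ + dk² + ek + p; the 6 given values yield a linear system in the 6 coefficients.
Solving, the leading coefficient vanishes, and u(k) = k^4 + 3k³ - 4k² - 7k - 4.
The coefficient of k² is -4.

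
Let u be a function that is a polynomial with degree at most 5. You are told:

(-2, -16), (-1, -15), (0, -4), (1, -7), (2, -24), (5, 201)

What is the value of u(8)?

Write u(x) = ax^5 + bx^4 + cx³ + dx² + ex + p; the 6 given values yield a linear system in the 6 coefficients.
Solving, the leading coefficient vanishes, and u(x) = x^4 - 2x³ - 8x² + 6x - 4.
Then u(8) = 2604.

2604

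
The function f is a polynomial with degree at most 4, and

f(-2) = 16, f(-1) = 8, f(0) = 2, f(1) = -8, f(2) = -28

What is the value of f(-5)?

First differences: -8, -6, -10, -20. Second differences: 2, -4, -10. Third differences: -6, -6.
Level-3 differences are constant, so f has degree 3.
Fitting a degree-3 polynomial gives f(x) = -x³ - 2x² - 7x + 2.
Then f(-5) = 112.

112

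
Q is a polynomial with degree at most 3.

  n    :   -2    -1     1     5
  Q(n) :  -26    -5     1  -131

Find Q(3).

-41

Write Q(n) = an³ + bn² + cn + d; the 4 given values yield a linear system in the 4 coefficients.
Solving, the leading coefficient vanishes, and Q(n) = -6n² + 3n + 4.
Then Q(3) = -41.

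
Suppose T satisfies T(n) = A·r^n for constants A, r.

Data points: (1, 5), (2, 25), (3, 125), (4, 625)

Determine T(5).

Consecutive ratio: 25/5 = 5, and 125/25 = 5, so r = 5.
Then A·5^1 = 5 gives A = 1, and T(n) = 1·5^n.
T(5) = 1·5^5 = 3125.

3125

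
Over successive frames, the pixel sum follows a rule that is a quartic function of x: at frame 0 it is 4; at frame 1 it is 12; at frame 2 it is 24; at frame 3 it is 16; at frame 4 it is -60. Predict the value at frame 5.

-276

Write the value at x as P(x).
Write P(x) = ax^4 + bx³ + cx² + dx + e; the 5 given values yield a linear system in the 5 coefficients.
Solving, P(x) = -x^4 + 2x³ + 3x² + 4x + 4.
Then P(5) = -276.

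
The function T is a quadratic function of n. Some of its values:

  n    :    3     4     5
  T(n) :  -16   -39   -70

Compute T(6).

Write T(n) = an² + bn + c; the 3 given values yield a linear system in the 3 coefficients.
Solving, T(n) = -4n² + 5n + 5.
Then T(6) = -109.

-109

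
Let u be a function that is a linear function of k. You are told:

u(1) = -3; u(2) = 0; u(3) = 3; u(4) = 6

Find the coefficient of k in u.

3

Write u(k) = ak + b; the 4 given values yield a linear system in the 2 coefficients.
Solving, u(k) = 3k - 6.
The coefficient of k is 3.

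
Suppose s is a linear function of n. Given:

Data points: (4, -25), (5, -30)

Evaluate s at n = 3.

Write s(n) = an + b; the 2 given values yield a linear system in the 2 coefficients.
Solving, s(n) = -5n - 5.
Then s(3) = -20.

-20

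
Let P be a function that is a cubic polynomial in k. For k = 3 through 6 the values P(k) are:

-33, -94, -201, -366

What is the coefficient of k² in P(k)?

1

Write P(k) = ak³ + bk² + ck + d; the 4 given values yield a linear system in the 4 coefficients.
Solving, P(k) = -2k³ + k² + 6k - 6.
The coefficient of k² is 1.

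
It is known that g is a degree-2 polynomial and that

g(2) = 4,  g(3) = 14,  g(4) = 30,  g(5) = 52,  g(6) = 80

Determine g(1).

0

First differences: 10, 16, 22, 28. Second differences: 6, 6, 6.
Level-2 differences are constant, so g has degree 2.
Fitting a degree-2 polynomial gives g(m) = 3m² - 5m + 2.
Then g(1) = 0.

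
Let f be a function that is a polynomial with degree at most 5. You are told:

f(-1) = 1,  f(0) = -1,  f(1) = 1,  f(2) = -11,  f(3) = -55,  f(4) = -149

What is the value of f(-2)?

25

First differences: -2, 2, -12, -44, -94. Second differences: 4, -14, -32, -50. Third differences: -18, -18, -18.
Level-3 differences are constant, so f has degree 3.
Fitting a degree-3 polynomial gives f(t) = -3t³ + 2t² + 3t - 1.
Then f(-2) = 25.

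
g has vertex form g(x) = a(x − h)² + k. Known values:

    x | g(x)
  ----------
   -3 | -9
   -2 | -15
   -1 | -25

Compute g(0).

First differences -6, -10; second difference -4 = 2a, so a = -2.
Expanding, the x-coefficient is −2ah = 4h; matching it to the data gives h = -4, and then k = -7.
So g(x) = -2(x + 4)² − 7.
g(0) = -2·4² − 7 = -39.

-39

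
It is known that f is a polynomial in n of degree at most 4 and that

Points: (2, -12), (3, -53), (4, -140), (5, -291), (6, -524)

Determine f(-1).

Write f(n) = an^4 + bn³ + cn² + dn + e; the 5 given values yield a linear system in the 5 coefficients.
Solving, the leading coefficient vanishes, and f(n) = -3n³ + 4n² - 4n + 4.
Then f(-1) = 15.

15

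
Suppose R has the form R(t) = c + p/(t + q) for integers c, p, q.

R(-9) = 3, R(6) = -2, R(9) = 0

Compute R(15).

1

(R(t) − c)(t + q) = p for each data point; the three points give a linear system in c and q, then p follows.
Solving: c = 2, q = -3, p = -12, so R(t) = 2 − 12/(t − 3).
Then R(15) = 2 − 12/12 = 1.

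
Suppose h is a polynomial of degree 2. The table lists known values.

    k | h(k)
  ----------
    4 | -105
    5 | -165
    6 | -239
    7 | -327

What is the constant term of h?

-5

First differences: -60, -74, -88. Second differences: -14, -14.
Level-2 differences are constant, so h has degree 2.
Fitting a degree-2 polynomial gives h(k) = -7k² + 3k - 5.
The constant term is h(0) = -5.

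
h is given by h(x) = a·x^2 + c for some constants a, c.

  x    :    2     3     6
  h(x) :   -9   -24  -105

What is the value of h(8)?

-189

From h(2) = -9 and h(3) = -24: 4a + c = -9 and 9a + c = -24.
Subtracting: 5a = -15, so a = -3; then c = -9 − (-3)·4 = 3.
So h(x) = -3x² + 3, and h(8) = -189.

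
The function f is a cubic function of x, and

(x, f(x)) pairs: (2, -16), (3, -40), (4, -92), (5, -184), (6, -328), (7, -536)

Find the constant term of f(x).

-4

First differences: -24, -52, -92, -144, -208. Second differences: -28, -40, -52, -64. Third differences: -12, -12, -12.
Level-3 differences are constant, so f has degree 3.
Fitting a degree-3 polynomial gives f(x) = -2x³ + 4x² - 6x - 4.
The constant term is f(0) = -4.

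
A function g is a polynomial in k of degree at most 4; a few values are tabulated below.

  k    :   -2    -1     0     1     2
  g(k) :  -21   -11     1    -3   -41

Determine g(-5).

First differences: 10, 12, -4, -38. Second differences: 2, -16, -34. Third differences: -18, -18.
Level-3 differences are constant, so g has degree 3.
Fitting a degree-3 polynomial gives g(k) = -3k³ - 8k² + 7k + 1.
Then g(-5) = 141.

141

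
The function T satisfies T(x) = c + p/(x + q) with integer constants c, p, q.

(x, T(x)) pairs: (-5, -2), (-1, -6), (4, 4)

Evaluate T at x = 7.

(T(x) − c)(x + q) = p for each data point; the three points give a linear system in c and q, then p follows.
Solving: c = 0, q = -1, p = 12, so T(x) = 12/(x − 1).
Then T(7) = 0 + 12/6 = 2.

2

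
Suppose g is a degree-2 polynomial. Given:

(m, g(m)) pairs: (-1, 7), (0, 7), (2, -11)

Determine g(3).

Write g(m) = am² + bm + c; the 3 given values yield a linear system in the 3 coefficients.
Solving, g(m) = -3m² - 3m + 7.
Then g(3) = -29.

-29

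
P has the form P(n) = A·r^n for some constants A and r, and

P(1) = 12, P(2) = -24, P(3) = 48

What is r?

-2

Consecutive ratio: -24/12 = -2, and 48/(-24) = -2, so r = -2.
Then A·(-2)^1 = 12 gives A = -6, and P(n) = -6·(-2)^n.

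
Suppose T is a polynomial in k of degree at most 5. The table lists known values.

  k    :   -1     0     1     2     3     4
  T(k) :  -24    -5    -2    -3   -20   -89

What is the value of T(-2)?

First differences: 19, 3, -1, -17, -69. Second differences: -16, -4, -16, -52. Third differences: 12, -12, -36. Fourth differences: -24, -24.
Level-4 differences are constant, so T has degree 4.
Fitting a degree-4 polynomial gives T(k) = -k^4 + 4k³ - 7k² + 7k - 5.
Then T(-2) = -95.

-95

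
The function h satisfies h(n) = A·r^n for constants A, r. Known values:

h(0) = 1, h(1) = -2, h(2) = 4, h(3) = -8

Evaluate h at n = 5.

-32

Consecutive ratio: -2/1 = -2, and 4/(-2) = -2, so r = -2.
Then A·(-2)^0 = 1 gives A = 1, and h(n) = 1·(-2)^n.
h(5) = 1·(-2)^5 = -32.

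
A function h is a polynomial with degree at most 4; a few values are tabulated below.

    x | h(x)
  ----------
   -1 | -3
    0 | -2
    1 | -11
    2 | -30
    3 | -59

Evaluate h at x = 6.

Write h(x) = ax^4 + bx³ + cx² + dx + e; the 5 given values yield a linear system in the 5 coefficients.
Solving, the top 2 coefficients vanish, and h(x) = -5x² - 4x - 2.
Then h(6) = -206.

-206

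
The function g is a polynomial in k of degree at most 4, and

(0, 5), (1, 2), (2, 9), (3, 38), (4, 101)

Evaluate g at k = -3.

-46

First differences: -3, 7, 29, 63. Second differences: 10, 22, 34. Third differences: 12, 12.
Level-3 differences are constant, so g has degree 3.
Fitting a degree-3 polynomial gives g(k) = 2k³ - k² - 4k + 5.
Then g(-3) = -46.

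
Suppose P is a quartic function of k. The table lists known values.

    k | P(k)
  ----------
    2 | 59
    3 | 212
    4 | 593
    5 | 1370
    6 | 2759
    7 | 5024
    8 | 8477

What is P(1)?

First differences: 153, 381, 777, 1389, 2265, 3453. Second differences: 228, 396, 612, 876, 1188. Third differences: 168, 216, 264, 312. Fourth differences: 48, 48, 48.
Level-4 differences are constant, so P has degree 4.
Fitting a degree-4 polynomial gives P(k) = 2k^4 + 4k² + 3k + 5.
Then P(1) = 14.

14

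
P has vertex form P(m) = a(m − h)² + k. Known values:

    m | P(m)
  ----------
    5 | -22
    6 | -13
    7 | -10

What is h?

7

First differences 9, 3; second difference -6 = 2a, so a = -3.
Expanding, the m-coefficient is −2ah = 6h; matching it to the data gives h = 7, and then k = -10.
So P(m) = -3(m − 7)² − 10.
Hence h = 7.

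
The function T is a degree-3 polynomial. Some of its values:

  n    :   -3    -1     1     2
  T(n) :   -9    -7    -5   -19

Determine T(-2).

-11

Write T(n) = an³ + bn² + cn + d; the 4 given values yield a linear system in the 4 coefficients.
Solving, T(n) = -n³ - 3n² + 2n - 3.
Then T(-2) = -11.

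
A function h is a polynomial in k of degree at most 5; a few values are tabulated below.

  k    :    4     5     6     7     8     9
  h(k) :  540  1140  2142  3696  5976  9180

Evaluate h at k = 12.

26676

First differences: 600, 1002, 1554, 2280, 3204. Second differences: 402, 552, 726, 924. Third differences: 150, 174, 198. Fourth differences: 24, 24.
Level-4 differences are constant, so h has degree 4.
Fitting a degree-4 polynomial gives h(k) = k^4 + 3k³ + 5k² + 3k.
Then h(12) = 26676.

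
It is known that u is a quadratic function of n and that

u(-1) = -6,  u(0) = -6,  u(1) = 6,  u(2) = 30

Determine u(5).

174

Write u(n) = an² + bn + c; the 4 given values yield a linear system in the 3 coefficients.
Solving, u(n) = 6n² + 6n - 6.
Then u(5) = 174.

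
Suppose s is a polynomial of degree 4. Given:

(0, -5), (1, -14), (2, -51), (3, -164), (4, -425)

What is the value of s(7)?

Write s(n) = an^4 + bn³ + cn² + dn + e; the 5 given values yield a linear system in the 5 coefficients.
Solving, s(n) = -n^4 - 2n³ - n² - 5n - 5.
Then s(7) = -3176.

-3176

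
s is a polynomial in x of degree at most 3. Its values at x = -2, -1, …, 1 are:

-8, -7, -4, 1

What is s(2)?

First differences: 1, 3, 5. Second differences: 2, 2.
Level-2 differences are constant, so s has degree 2.
Extending the table by one column gives the next first difference 7, so s(2) = 1 + 7 = 8.

8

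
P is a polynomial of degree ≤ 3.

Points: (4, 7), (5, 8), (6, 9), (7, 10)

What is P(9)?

12

First differences: 1, 1, 1.
Level-1 differences are constant, so P has degree 1.
Fitting a degree-1 polynomial gives P(k) = k + 3.
Then P(9) = 12.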